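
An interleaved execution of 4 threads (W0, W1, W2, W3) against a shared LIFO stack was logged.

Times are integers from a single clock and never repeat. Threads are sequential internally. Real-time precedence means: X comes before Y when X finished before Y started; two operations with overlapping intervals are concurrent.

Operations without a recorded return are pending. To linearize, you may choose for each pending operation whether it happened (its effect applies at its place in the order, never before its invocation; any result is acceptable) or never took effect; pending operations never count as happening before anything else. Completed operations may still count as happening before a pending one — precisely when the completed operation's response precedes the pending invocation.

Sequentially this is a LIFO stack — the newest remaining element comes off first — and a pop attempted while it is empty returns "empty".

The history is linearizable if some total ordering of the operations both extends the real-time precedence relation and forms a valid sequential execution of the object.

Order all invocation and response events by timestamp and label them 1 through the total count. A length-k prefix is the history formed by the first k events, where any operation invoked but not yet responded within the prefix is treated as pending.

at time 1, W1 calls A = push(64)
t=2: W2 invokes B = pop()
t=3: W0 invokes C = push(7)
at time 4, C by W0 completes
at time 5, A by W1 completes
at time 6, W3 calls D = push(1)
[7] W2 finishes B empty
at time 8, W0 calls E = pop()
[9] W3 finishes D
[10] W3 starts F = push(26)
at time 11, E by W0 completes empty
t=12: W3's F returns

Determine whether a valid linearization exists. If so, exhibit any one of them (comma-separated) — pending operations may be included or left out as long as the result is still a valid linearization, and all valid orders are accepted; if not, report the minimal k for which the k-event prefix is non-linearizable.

not linearizable — minimal violating prefix: 11 events

already the first 11 events (up to E's response at time 11) admit no linearization; the first 10 still do
5 completed operations, 14 real-time-consistent orders — every LIFO stack replay fails
include/drop combinations of the 1 pending operation (F) were all tried; none helps
for example A, B, C, D, E (pending dropped) fails at step 2: B pop() → empty is not legal there
for example A, B, C, E, D (pending dropped) fails at step 2: B pop() → empty is not legal there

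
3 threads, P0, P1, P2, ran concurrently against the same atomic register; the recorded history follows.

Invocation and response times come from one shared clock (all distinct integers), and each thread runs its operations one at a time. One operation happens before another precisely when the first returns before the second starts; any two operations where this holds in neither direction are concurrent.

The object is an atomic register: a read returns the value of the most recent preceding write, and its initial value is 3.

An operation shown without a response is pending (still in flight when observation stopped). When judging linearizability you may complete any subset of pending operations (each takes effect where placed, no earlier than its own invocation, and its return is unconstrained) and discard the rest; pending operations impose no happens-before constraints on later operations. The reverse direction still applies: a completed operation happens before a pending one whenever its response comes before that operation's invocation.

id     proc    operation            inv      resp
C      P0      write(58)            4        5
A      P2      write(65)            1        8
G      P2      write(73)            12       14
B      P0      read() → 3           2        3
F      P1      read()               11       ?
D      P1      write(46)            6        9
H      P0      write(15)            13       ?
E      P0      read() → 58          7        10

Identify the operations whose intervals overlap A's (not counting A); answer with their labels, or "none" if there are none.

B, C, D, E

A spans [1,8]: anything still running between times 1 and 8 counts as concurrent
B [2,3]: concurrent
C [4,5]: concurrent
D [6,9]: concurrent
E [7,10]: concurrent
F [11,…): after
G [12,14]: after
H [13,…): after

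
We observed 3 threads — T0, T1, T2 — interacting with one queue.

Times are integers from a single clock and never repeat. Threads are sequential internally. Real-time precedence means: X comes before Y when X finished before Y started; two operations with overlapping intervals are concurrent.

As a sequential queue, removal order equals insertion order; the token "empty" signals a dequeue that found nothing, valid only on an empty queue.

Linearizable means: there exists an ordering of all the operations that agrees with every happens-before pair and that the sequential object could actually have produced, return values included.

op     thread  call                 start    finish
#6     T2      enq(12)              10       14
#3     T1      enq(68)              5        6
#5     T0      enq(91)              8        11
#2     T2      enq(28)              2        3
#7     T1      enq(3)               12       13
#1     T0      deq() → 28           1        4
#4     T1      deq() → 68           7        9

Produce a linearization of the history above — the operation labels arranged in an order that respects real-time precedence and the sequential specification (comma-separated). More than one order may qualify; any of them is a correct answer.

#2, #1, #3, #4, #5, #6, #7

1. #2 enq(28), leaving queue <28>
2. #1 deq() → 28, leaving queue <>
3. #3 enq(68), leaving queue <68>
4. #4 deq() → 68, leaving queue <>
5. #5 enq(91), leaving queue <91>
6. #6 enq(12), leaving queue <91,12>
7. #7 enq(3), leaving queue <91,12,3>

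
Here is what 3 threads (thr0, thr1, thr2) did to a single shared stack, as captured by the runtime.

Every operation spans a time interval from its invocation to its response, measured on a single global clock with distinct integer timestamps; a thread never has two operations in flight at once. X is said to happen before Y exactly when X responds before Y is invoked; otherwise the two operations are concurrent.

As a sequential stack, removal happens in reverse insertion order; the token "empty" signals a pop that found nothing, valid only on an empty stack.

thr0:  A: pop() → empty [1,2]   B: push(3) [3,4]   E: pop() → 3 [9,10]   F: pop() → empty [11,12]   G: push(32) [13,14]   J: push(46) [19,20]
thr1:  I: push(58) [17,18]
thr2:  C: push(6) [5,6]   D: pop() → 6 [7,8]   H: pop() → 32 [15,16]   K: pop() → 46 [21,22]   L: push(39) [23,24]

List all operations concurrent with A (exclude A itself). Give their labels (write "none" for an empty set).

A runs from 1 to 2; window-overlapping ops are concurrent
B [3,4]: after
C [5,6]: after
D [7,8]: after
E [9,10]: after
F [11,12]: after
G [13,14]: after
H [15,16]: after
I [17,18]: after
J [19,20]: after
K [21,22]: after
L [23,24]: after

none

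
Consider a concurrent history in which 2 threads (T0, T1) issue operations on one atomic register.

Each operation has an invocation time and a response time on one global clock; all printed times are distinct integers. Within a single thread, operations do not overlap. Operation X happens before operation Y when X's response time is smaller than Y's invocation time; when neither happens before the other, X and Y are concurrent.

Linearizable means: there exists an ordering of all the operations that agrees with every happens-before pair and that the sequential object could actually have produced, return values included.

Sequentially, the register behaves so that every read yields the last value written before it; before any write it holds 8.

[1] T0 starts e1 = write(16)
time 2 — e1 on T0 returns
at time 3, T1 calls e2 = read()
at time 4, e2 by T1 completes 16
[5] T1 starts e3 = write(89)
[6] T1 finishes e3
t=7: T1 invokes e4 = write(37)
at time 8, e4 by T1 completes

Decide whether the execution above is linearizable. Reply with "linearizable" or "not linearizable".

linearizable

a witness: e1, e2, e3, e4
after step 1 (e1 write(16)): value 16
after step 2 (e2 read() → 16): value 16
after step 3 (e3 write(89)): value 89
after step 4 (e4 write(37)): value 37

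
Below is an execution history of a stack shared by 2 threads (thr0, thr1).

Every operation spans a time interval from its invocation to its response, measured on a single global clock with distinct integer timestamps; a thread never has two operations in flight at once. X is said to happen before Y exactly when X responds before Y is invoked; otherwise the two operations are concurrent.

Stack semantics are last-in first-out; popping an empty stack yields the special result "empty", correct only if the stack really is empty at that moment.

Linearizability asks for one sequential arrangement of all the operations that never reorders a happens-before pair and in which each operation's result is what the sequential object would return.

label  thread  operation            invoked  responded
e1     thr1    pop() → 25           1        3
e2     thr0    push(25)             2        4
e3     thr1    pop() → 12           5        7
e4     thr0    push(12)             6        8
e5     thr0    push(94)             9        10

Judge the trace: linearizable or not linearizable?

witness order: e2, e1, e4, e3, e5
1. e2 push(25), leaving stack <25>
2. e1 pop() → 25, leaving stack <>
3. e4 push(12), leaving stack <12>
4. e3 pop() → 12, leaving stack <>
5. e5 push(94), leaving stack <94>

linearizable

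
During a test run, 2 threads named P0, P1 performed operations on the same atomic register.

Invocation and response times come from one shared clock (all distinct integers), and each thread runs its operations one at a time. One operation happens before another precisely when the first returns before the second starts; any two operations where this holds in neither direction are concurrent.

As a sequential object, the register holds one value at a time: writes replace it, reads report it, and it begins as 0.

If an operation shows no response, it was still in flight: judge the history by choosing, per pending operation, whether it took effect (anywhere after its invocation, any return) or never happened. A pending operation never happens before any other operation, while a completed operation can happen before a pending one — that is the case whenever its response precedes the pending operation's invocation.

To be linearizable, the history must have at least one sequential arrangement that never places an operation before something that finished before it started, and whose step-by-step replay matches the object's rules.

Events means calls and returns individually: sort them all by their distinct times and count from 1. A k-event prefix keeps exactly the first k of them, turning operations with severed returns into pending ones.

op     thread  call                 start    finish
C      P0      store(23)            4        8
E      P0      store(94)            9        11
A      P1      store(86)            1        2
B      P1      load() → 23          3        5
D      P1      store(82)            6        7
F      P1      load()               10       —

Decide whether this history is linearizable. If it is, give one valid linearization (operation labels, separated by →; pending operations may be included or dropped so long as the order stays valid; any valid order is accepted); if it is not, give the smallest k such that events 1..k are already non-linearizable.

after step 1 (A store(86)): value 86
after step 2 (C store(23)): value 23
after step 3 (B load() → 23): value 23
after step 4 (D store(82)): value 82
after step 5 (E store(94)): value 94

linearizable — witness: A → C → B → D → E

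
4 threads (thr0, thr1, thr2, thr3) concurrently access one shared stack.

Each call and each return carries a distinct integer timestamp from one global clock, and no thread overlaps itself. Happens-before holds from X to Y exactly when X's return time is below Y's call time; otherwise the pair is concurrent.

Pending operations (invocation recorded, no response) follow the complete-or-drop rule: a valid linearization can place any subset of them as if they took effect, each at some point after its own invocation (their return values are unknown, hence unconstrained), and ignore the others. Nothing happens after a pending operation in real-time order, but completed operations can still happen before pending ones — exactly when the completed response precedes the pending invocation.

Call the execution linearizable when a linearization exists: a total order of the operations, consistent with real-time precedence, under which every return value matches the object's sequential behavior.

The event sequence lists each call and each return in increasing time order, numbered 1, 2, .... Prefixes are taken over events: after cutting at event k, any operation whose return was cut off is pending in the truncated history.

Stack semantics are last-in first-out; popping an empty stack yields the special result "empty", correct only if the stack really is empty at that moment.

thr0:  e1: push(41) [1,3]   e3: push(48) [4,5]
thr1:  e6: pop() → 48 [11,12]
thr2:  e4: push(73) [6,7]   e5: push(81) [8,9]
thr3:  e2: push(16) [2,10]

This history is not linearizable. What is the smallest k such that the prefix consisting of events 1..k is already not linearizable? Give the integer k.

12

events 1..11 are still linearizable — one witness is e1, e2, e3, e4, e5:
step 1: e1 push(41) — stack <41>
step 2: e2 push(16) — stack <41,16>
step 3: e3 push(48) — stack <41,16,48>
step 4: e4 push(73) — stack <41,16,48,73>
step 5: e5 push(81) — stack <41,16,48,73,81>
with event 12 included (e6 responding at time 12), all real-time-consistent orders fail
for example e1, e2, e3, e4, e5, e6 fails at step 6: e6 pop() → 48 is not legal there
for example e1, e3, e2, e4, e5, e6 fails at step 6: e6 pop() → 48 is not legal there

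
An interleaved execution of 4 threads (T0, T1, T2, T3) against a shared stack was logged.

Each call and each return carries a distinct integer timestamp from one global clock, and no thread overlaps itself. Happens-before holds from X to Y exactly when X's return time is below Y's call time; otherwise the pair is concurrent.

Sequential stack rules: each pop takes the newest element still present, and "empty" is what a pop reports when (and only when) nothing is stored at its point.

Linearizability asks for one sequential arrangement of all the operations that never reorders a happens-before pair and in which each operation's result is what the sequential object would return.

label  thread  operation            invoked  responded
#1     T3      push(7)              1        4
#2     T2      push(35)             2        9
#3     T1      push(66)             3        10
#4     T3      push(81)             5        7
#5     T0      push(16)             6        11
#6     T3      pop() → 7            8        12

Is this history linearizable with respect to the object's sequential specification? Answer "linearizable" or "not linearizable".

already the first 12 events (up to #6's response at time 12) admit no linearization; the first 11 still do
the 6 completed operations admit 90 real-time orders; each fails the stack replay
for example #1, #2, #3, #4, #5, #6 fails at step 6: #6 pop() → 7 is not legal there
for example #1, #2, #3, #4, #6, #5 fails at step 5: #6 pop() → 7 is not legal there

not linearizable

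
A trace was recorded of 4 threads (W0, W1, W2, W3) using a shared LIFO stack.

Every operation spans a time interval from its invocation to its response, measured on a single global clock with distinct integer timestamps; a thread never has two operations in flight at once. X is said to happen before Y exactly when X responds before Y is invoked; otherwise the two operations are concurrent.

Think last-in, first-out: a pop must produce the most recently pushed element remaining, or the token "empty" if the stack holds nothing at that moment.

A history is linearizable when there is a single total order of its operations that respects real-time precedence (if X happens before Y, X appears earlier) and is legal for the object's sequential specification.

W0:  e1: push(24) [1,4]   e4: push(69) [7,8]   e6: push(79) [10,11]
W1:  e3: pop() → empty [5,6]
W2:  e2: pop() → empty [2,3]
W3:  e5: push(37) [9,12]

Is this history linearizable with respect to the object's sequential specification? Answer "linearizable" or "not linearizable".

prefix check: 1..5 passes, 1..6 fails once e3's time-6 response joins
2 orders of the 3 completed LIFO stack ops respect real time; none is legal
e.g. e1, e2, e3: illegal at step 2, since e2 pop() → empty cannot apply there
e.g. e2, e1, e3: illegal at step 3, since e3 pop() → empty cannot apply there

not linearizable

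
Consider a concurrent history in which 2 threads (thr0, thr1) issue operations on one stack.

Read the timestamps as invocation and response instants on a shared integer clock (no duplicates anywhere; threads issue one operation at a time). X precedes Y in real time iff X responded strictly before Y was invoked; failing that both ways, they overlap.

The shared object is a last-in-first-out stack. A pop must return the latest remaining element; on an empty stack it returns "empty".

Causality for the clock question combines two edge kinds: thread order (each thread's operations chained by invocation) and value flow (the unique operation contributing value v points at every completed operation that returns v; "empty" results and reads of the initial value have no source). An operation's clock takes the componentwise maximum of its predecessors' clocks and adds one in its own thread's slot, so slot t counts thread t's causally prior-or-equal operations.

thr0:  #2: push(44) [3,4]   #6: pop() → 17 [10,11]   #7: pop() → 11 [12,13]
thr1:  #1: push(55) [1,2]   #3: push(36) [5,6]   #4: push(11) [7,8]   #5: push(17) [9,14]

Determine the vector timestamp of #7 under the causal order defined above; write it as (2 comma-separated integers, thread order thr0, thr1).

root op #1, invoked 1: fresh clock plus thr1's own tick → (0, 1)
root op #2, invoked 3: fresh clock plus thr0's own tick → (1, 0)
merge at #3 (invoked 5): VC(#1)=(0, 1), own-thread bump on thr1 → (0, 2)
merge at #4 (invoked 7): VC(#3)=(0, 2), own-thread bump on thr1 → (0, 3)
merge at #5 (invoked 9): VC(#4)=(0, 3), own-thread bump on thr1 → (0, 4)
merge at #6 (invoked 10): VC(#2)=(1, 0), VC(#5)=(0, 4), own-thread bump on thr0 → (2, 4)
merge at #7 (invoked 12): VC(#4)=(0, 3), VC(#6)=(2, 4), own-thread bump on thr0 → (3, 4)
target: VC(#7) = (3, 4)

(3, 4)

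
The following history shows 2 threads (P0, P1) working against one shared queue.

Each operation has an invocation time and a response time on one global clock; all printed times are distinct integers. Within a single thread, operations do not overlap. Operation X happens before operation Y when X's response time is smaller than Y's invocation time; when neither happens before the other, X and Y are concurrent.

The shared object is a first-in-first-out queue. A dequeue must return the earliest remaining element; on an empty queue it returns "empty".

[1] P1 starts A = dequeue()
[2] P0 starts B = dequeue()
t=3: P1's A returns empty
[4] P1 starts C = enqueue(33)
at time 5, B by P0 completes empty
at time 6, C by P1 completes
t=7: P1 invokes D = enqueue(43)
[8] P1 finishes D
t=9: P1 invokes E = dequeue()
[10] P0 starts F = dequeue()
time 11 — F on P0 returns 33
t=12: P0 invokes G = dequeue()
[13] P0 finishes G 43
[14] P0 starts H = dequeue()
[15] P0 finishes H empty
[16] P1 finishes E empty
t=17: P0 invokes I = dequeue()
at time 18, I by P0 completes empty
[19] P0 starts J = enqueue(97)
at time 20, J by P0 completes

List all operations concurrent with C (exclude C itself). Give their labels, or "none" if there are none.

B

overlap test against C [4,6]: concurrent iff the interval meets 4..6
A [1,3]: before
B [2,5]: concurrent
D [7,8]: after
E [9,16]: after
F [10,11]: after
G [12,13]: after
H [14,15]: after
I [17,18]: after
J [19,20]: after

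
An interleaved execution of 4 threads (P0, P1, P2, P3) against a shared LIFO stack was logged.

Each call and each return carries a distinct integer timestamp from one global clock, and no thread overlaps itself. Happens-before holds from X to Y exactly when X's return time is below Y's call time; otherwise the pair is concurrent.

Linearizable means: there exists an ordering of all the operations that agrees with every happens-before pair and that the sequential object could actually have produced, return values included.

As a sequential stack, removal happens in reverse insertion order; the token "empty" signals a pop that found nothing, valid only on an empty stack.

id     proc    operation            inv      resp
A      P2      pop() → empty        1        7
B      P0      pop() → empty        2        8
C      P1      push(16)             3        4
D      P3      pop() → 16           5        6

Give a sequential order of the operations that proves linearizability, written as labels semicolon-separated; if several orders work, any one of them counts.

A; B; C; D

1. A pop() → empty, leaving stack <>
2. B pop() → empty, leaving stack <>
3. C push(16), leaving stack <16>
4. D pop() → 16, leaving stack <>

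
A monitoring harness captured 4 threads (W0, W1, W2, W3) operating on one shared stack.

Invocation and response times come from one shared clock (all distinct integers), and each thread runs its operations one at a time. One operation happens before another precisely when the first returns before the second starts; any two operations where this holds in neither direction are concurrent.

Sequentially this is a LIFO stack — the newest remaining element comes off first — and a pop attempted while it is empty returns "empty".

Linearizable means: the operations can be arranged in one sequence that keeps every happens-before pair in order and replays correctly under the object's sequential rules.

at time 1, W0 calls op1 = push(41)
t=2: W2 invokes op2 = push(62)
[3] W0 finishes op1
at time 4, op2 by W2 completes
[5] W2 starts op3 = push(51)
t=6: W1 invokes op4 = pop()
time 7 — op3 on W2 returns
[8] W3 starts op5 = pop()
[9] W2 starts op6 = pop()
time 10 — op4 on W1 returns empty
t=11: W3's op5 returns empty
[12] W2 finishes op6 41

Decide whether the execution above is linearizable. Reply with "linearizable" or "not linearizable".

not linearizable

the violation lands at event 10, op4's response at time 10: events 1..9 linearize, events 1..10 do not
checked exhaustively: 4 real-time-consistent orders of 4 completed operations, zero legal stack replays
every completion of the 2 pending operations (op5, op6) was checked; none linearizes
for example op1, op2, op3, op4 (pending dropped) fails at step 4: op4 pop() → empty is not legal there
for example op1, op2, op4, op3 (pending dropped) fails at step 3: op4 pop() → empty is not legal there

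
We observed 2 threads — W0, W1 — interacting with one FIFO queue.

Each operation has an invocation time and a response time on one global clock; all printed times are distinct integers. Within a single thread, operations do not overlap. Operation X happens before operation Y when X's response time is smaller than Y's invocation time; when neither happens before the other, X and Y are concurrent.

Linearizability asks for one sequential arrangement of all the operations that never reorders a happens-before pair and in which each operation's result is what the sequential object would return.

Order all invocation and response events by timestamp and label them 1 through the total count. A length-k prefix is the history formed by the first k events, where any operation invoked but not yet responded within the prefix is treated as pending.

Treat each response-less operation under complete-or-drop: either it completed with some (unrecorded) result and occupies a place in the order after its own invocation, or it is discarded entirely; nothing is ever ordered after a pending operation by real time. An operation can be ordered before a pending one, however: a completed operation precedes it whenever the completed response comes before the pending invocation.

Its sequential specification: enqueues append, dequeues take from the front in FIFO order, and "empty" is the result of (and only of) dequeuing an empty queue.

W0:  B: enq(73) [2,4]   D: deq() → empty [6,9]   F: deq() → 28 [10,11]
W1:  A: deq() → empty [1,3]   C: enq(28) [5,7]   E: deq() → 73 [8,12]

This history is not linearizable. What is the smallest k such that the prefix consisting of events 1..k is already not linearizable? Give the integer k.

9

one valid order for events 1..8 is A, B, C:
after step 1 (A deq() → empty): queue <>
after step 2 (B enq(73)): queue <73>
after step 3 (C enq(28)): queue <73,28>
event 9 — D's response, time 9 — after it, nothing linearizes
no completion choice of the 1 pending operation (E) rescues it — every subset was tried
sample order A, B, C, D (pending dropped) stalls at step 4 — D deq() → empty has no legal effect
sample order A, B, D, C (pending dropped) stalls at step 3 — D deq() → empty has no legal effect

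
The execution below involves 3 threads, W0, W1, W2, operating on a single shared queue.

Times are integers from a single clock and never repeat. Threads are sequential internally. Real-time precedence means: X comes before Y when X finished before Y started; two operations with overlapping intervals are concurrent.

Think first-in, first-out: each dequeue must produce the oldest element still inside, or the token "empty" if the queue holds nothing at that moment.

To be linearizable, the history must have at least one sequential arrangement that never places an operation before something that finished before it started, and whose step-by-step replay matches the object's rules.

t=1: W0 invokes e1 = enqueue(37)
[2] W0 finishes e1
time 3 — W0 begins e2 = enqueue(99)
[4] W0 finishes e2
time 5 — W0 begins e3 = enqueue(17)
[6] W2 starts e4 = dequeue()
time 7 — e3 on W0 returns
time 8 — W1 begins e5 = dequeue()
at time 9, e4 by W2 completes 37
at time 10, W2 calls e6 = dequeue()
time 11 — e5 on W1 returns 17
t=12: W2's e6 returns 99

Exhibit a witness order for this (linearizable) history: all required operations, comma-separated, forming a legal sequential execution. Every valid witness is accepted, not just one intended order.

e1, e2, e3, e4, e6, e5

1. e1 enqueue(37), leaving queue <37>
2. e2 enqueue(99), leaving queue <37,99>
3. e3 enqueue(17), leaving queue <37,99,17>
4. e4 dequeue() → 37, leaving queue <99,17>
5. e6 dequeue() → 99, leaving queue <17>
6. e5 dequeue() → 17, leaving queue <>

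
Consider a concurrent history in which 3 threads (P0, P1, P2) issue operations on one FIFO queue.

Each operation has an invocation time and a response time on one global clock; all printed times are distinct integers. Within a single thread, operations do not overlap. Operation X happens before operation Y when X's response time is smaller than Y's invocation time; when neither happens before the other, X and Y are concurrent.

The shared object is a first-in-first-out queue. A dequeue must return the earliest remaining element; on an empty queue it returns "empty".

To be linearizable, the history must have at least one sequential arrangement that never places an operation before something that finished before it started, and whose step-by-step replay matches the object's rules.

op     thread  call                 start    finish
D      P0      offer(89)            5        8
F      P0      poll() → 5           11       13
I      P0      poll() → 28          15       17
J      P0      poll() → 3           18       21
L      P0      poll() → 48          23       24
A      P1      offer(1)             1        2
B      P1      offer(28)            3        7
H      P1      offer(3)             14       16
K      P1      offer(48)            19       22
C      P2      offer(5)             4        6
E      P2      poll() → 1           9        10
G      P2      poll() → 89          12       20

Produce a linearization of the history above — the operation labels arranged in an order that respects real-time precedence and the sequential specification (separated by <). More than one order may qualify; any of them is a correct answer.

1. A offer(1), leaving queue <1>
2. C offer(5), leaving queue <1,5>
3. B offer(28), leaving queue <1,5,28>
4. D offer(89), leaving queue <1,5,28,89>
5. E poll() → 1, leaving queue <5,28,89>
6. F poll() → 5, leaving queue <28,89>
7. H offer(3), leaving queue <28,89,3>
8. I poll() → 28, leaving queue <89,3>
9. G poll() → 89, leaving queue <3>
10. J poll() → 3, leaving queue <>
11. K offer(48), leaving queue <48>
12. L poll() → 48, leaving queue <>

A < C < B < D < E < F < H < I < G < J < K < L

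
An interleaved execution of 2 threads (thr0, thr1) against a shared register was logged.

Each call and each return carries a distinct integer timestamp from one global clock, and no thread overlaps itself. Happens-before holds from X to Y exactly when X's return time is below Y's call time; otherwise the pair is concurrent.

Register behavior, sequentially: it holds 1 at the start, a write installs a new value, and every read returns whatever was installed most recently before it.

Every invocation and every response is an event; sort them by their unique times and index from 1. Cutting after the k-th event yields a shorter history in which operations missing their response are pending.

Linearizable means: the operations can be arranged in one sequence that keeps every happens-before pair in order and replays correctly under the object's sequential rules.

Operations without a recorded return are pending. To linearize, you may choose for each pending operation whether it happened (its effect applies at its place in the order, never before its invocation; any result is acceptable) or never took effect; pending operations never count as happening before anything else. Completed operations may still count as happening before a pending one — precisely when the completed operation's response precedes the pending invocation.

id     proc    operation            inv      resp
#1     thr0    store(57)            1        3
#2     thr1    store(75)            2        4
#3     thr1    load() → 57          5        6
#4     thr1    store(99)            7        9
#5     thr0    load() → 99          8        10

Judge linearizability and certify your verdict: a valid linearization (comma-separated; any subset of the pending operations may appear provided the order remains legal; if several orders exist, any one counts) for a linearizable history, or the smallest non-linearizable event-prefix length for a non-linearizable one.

linearizable — witness: #2, #1, #3, #4, #5

after step 1 (#2 store(75)): value 75
after step 2 (#1 store(57)): value 57
after step 3 (#3 load() → 57): value 57
after step 4 (#4 store(99)): value 99
after step 5 (#5 load() → 99): value 99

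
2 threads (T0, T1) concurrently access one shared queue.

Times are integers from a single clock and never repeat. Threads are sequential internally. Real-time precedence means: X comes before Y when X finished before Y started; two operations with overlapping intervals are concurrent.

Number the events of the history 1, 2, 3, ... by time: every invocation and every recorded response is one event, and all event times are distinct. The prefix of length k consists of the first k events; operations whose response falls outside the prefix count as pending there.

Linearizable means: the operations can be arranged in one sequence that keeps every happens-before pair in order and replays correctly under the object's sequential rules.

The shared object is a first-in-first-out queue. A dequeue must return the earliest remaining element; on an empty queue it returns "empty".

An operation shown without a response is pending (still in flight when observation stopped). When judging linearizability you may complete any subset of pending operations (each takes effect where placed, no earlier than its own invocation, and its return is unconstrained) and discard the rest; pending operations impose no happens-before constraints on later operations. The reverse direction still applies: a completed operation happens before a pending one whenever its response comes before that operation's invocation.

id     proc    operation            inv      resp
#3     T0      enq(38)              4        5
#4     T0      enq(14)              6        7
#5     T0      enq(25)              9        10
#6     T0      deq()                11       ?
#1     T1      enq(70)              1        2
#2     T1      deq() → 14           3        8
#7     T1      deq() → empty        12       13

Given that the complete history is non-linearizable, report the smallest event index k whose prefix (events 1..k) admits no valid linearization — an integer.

a valid linearization of events 1..7 exists, for instance #1, #2, #3, #4:
step 1: #1 enq(70) — queue <70>
step 2: #2 deq() (pending, included) — queue <>
step 3: #3 enq(38) — queue <38>
step 4: #4 enq(14) — queue <38,14>
event 8 — #2's response, time 8 — after it, nothing linearizes
e.g. #1, #2, #3, #4: illegal at step 2, since #2 deq() → 14 cannot apply there
e.g. #1, #3, #2, #4: illegal at step 3, since #2 deq() → 14 cannot apply there

8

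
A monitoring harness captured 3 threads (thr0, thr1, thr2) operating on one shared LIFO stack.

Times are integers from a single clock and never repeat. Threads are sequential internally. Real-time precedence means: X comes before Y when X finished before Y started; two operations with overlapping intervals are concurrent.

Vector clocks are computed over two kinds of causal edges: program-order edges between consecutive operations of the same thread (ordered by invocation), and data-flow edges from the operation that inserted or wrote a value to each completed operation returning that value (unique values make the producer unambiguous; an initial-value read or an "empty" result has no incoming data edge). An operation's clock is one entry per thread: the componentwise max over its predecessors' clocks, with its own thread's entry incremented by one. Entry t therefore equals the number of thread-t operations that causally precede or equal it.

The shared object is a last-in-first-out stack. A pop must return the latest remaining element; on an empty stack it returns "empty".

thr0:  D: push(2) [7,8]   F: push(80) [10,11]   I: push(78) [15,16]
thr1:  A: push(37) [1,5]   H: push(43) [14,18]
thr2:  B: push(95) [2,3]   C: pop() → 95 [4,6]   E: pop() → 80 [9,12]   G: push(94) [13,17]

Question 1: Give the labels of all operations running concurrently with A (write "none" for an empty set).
A spans [1,5]; an op avoiding the whole window 1..5 is ordered, any other is concurrent
B [2,3]: concurrent
C [4,6]: concurrent
D [7,8]: after
E [9,12]: after
F [10,11]: after
G [13,17]: after
H [14,18]: after
I [15,16]: after

B, C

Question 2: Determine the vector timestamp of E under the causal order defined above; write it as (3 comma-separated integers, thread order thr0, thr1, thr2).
root op B, invoked 2: fresh clock plus thr2's own tick → (0, 0, 1)
root op A, invoked 1: fresh clock plus thr1's own tick → (0, 1, 0)
root op D, invoked 7: fresh clock plus thr0's own tick → (1, 0, 0)
C (invocation 4): componentwise max over VC(B)=(0, 0, 1), +1 at thr2, giving (0, 0, 2)
H (invocation 14): componentwise max over VC(A)=(0, 1, 0), +1 at thr1, giving (0, 2, 0)
F (invocation 10): componentwise max over VC(D)=(1, 0, 0), +1 at thr0, giving (2, 0, 0)
I (invocation 15): componentwise max over VC(F)=(2, 0, 0), +1 at thr0, giving (3, 0, 0)
E (invocation 9): componentwise max over VC(C)=(0, 0, 2), VC(F)=(2, 0, 0), +1 at thr2, giving (2, 0, 3)
G (invocation 13): componentwise max over VC(E)=(2, 0, 3), +1 at thr2, giving (2, 0, 4)
target: VC(E) = (2, 0, 3)

(2, 0, 3)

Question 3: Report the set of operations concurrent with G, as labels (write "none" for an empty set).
overlap test against G [13,17]: concurrent iff the interval meets 13..17
A [1,5]: before
B [2,3]: before
C [4,6]: before
D [7,8]: before
E [9,12]: before
F [10,11]: before
H [14,18]: concurrent
I [15,16]: concurrent

H, I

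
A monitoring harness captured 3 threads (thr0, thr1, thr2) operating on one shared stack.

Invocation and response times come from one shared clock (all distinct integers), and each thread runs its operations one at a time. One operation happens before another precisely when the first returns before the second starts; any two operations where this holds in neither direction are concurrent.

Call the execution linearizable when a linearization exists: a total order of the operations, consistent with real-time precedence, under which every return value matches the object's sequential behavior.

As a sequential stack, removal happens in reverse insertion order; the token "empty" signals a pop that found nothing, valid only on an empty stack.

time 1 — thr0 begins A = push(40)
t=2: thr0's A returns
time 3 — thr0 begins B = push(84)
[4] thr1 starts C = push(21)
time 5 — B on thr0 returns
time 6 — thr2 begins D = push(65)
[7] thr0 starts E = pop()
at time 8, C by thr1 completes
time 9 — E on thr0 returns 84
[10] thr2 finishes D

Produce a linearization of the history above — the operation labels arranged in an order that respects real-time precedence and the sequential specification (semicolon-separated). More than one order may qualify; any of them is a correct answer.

A; B; E; C; D

1. A push(40), leaving stack <40>
2. B push(84), leaving stack <40,84>
3. E pop() → 84, leaving stack <40>
4. C push(21), leaving stack <40,21>
5. D push(65), leaving stack <40,21,65>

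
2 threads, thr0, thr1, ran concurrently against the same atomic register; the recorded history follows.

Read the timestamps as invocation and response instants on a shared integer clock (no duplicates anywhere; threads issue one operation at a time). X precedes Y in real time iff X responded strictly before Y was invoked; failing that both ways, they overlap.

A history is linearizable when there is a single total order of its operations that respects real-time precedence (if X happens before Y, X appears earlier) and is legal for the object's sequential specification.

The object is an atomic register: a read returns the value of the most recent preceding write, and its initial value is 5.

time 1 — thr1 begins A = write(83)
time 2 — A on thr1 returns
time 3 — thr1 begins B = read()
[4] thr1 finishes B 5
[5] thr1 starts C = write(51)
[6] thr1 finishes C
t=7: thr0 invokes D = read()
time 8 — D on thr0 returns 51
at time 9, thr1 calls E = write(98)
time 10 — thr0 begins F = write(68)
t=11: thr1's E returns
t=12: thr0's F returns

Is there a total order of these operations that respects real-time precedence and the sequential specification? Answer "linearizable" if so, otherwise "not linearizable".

not linearizable

events 1..3 are fine; event 4 — the response of B at time 4 — makes the prefix non-linearizable
a single order respects real time; the 2 completed atomic register operations fail replay along it
one such order, A, B, breaks at step 2 where B read() → 5 is illegal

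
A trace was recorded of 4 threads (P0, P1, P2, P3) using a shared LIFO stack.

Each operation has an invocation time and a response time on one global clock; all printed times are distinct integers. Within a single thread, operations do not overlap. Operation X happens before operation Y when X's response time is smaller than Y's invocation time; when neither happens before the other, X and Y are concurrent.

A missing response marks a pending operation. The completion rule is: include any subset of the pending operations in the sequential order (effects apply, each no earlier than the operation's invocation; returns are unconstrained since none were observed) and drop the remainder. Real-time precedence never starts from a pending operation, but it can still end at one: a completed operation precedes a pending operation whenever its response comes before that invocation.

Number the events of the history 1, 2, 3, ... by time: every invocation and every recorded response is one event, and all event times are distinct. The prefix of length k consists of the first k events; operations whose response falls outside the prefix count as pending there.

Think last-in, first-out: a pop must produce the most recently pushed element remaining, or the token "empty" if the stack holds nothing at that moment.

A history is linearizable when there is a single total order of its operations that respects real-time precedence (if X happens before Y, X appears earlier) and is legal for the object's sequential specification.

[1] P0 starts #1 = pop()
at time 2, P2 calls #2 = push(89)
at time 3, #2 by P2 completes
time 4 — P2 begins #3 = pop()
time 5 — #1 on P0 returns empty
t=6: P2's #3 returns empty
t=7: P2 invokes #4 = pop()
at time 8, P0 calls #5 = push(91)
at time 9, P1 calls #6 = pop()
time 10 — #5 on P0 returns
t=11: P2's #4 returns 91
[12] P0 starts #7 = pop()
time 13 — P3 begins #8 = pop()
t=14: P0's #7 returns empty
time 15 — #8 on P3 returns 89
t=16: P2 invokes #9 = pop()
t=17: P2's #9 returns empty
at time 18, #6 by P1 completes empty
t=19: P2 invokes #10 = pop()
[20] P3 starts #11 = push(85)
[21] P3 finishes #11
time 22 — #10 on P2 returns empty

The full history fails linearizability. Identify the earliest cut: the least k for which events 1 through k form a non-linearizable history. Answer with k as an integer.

a valid linearization of events 1..5 exists, for instance #1, #2:
step 1: #1 pop() → empty — stack <>
step 2: #2 push(89) — stack <89>
at event 6 (#3's time-6 response) nothing linearizes any more
one such order, #1, #2, #3, breaks at step 3 where #3 pop() → empty is illegal
one such order, #2, #1, #3, breaks at step 2 where #1 pop() → empty is illegal

6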